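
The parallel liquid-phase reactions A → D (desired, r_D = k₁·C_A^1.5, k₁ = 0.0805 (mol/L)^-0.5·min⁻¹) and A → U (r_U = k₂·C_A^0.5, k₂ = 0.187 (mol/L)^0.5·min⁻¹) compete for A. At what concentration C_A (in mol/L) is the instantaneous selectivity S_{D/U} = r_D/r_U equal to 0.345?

S_{D/U} = (k₁/k₂)·C_A ⇒ C_A = S·k₂/k₁.
= 0.345×0.187/0.0805 = 0.801 mol/L.

0.801 mol/L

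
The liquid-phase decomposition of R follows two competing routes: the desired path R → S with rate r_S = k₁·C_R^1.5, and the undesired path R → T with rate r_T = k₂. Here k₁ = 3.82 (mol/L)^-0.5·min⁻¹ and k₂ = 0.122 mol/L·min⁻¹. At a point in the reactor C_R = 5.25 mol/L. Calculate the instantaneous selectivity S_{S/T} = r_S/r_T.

S_{S/T} = r_S/r_T = (k₁·C_R^1.5)/(k₂) = (k₁/k₂)·C_R^1.5.
= (3.82×5.250^1.5) / (0.122) = 45.95/0.1220 = 377.
Since the desired path is higher order in R, keeping C_R high (PFR or concentrated feed) favours S.

377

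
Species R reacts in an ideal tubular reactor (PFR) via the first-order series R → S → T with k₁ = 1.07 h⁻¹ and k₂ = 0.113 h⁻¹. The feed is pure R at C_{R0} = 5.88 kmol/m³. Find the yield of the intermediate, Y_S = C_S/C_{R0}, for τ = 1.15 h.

Solving the coupled first-order balances gives C_S(τ) = [k₁/(k₂−k₁)]·C_{R0}·(e^(−k₁τ) − e^(−k₂τ)).
e^(−k₁τ) = e^(−1.07×1.15) = e^(−1.230) = 0.2921; e^(−k₂τ) = e^(−0.1299) = 0.8781.
C_S = 1.07×5.88/(0.113−1.07) × (0.2921−0.8781) = (-6.574)×(-0.5860) = 3.852 kmol/m³.
Y_S = C_S/C_{R0} = 3.852/5.88 = 0.655.

0.655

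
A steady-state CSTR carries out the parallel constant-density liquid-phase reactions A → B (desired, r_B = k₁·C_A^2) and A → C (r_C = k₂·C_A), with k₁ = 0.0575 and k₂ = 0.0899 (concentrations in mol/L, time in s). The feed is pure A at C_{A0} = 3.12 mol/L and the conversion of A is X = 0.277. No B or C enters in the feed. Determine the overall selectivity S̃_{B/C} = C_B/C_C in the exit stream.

Exit C_A = C_{A0}(1−X) = 3.12×0.723 = 2.256 mol/L.
In a CSTR the entire volume is at exit conditions, so r_B = 0.0575×2.256^2 = 0.2926 and r_C = 0.0899×2.256 = 0.2028.
Overall selectivity = C_B/C_C = r_Bτ/(r_Cτ) = r_B/r_C = 1.44.

1.44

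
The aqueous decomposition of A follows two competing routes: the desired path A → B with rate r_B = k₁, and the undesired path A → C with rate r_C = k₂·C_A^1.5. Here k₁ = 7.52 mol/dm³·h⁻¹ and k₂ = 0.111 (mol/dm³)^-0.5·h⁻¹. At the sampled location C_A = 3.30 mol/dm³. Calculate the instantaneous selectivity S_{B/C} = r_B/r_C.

S_{B/C} = r_B/r_C = (k₁)/(k₂·C_A^1.5) = (k₁/k₂)·C_A^-1.5.
= (7.52) / (0.111×3.300^1.5) = 7.520/0.6654 = 11.3.

11.3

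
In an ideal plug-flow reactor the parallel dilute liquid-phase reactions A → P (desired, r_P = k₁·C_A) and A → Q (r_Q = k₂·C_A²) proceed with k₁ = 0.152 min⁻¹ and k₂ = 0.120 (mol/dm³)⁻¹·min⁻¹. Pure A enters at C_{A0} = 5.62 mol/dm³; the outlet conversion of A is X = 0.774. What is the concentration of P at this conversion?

1.27 mol/dm³

C_A = C_{A0}(1−X) = 1.270 mol/dm³.
Along a PFR/batch, dC_P/dC_A = −r_P/(r_P+r_Q) = −k₁/(k₁+k₂·C_A).
Integrating from C_{A0} to C_A: C_P = (0.152/0.120)·ln[(0.152+0.120·5.62)/(0.152+0.120·1.27)] = 1.267·ln(0.8264/0.3044) = 1.265 mol/dm³.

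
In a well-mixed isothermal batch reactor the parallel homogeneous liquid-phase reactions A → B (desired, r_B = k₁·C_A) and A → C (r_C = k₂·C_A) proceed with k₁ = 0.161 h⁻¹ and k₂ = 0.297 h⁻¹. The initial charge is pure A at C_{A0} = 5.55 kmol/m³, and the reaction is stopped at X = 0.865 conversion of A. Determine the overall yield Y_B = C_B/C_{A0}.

C_A = C_{A0}(1−X) = 0.7492 kmol/m³.
Both paths are first order in A, so the instantaneous fraction to B is constant: dC_B/d(−C_A) = k₁/(k₁+k₂) = 0.3515.
C_B = 0.3515·(C_{A0}−C_A) = 0.3515×4.801 = 1.69 kmol/m³.
Y_B = C_B/C_{A0} = 1.688/5.55 = 0.304.

0.304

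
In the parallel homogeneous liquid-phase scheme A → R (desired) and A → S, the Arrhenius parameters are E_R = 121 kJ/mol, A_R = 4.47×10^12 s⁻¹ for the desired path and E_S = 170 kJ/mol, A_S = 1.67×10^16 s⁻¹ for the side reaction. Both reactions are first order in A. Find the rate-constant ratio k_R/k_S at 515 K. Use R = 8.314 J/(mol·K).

k_R/k_S = (A_R/A_S)·exp[−(E_R−E_S)/(RT)] = (A_R/A_S)·exp[(E_S−E_R)/(RT)].
(E_S−E_R)/(RT) = (170−121)×10³/(8.314×515) = 49000/4282 = 11.44.
k_R/k_S = (4.47×10^12/1.67×10^16)·exp(11.44) = 2.677×10^-4 × 93342 = 25.0.

25.0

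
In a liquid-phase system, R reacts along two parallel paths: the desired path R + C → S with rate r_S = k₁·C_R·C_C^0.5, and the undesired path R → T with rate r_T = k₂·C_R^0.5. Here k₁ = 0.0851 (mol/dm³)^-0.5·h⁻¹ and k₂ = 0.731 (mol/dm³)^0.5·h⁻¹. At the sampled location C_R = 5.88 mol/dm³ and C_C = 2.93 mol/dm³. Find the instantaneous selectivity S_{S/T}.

0.483

S_{S/T} = r_S/r_T = (k₁·C_R·C_C^0.5)/(k₂·C_R^0.5) = (k₁/k₂)·C_R^0.5·C_C^0.5.
= (0.0851×5.880×2.930^0.5) / (0.731×5.880^0.5) = 0.8565/1.773 = 0.483.
Since the desired path is higher order in R, keeping C_R high (PFR or concentrated feed) favours S.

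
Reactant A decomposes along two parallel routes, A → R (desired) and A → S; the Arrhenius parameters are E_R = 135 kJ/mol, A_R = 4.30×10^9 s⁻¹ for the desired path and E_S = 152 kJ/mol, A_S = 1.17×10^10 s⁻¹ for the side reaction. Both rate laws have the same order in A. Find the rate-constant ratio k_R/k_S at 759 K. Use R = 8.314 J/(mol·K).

5.44

With equal orders, S_{R/S} = k_R/k_S = (A_R/A_S)·exp[(E_S−E_R)/(RT)].
(E_S−E_R)/(RT) = (152−135)×10³/(8.314×759) = 17000/6310 = 2.694.
k_R/k_S = (4.30×10^9/1.17×10^10)·exp(2.694) = 0.3675 × 14.79 = 5.44.
Since E_R < E_S, lowering the temperature improves selectivity toward R.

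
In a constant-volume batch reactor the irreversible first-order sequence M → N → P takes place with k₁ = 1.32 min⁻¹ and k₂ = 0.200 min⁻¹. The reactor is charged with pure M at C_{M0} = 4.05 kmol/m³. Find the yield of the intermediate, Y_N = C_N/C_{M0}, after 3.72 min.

0.551

Solving the coupled first-order balances gives C_N(t) = [k₁/(k₂−k₁)]·C_{M0}·(e^(−k₁t) − e^(−k₂t)).
e^(−k₁t) = e^(−1.32×3.72) = e^(−4.910) = 0.007370; e^(−k₂t) = e^(−0.7440) = 0.4752.
C_N = 1.32×4.05/(0.200−1.32) × (0.007370−0.4752) = (-4.773)×(-0.4678) = 2.233 kmol/m³.
Y_N = C_N/C_{M0} = 2.233/4.05 = 0.551.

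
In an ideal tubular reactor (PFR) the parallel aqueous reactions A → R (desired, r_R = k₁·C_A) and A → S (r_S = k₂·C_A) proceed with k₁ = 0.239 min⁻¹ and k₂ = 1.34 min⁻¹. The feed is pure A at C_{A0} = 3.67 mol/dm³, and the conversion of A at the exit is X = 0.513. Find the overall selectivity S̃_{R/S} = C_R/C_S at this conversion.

C_A = C_{A0}(1−X) = 1.787 mol/dm³.
Both paths are first order in A, so the instantaneous fraction to R is constant: dC_R/d(−C_A) = k₁/(k₁+k₂) = 0.1514.
C_R = 0.1514·(C_{A0}−C_A) = 0.1514×1.883 = 0.285 mol/dm³.
C_S = (C_{A0}−C_A)−C_R = 1.598 mol/dm³; S̃_{R/S} = 0.2850/1.598 = 0.178.

0.178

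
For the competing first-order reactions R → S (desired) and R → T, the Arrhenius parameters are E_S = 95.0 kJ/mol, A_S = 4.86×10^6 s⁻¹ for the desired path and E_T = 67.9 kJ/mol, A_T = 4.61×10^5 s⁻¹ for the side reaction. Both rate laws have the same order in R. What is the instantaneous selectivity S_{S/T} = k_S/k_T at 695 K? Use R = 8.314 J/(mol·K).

k_S/k_T = (A_S/A_T)·exp[−(E_S−E_T)/(RT)] = (A_S/A_T)·exp[(E_T−E_S)/(RT)].
(E_T−E_S)/(RT) = (67.9−95.0)×10³/(8.314×695) = -27100/5778 = -4.690.
k_S/k_T = (4.86×10^6/4.61×10^5)·exp(-4.690) = 10.54 × 0.009187 = 0.0968.

0.0968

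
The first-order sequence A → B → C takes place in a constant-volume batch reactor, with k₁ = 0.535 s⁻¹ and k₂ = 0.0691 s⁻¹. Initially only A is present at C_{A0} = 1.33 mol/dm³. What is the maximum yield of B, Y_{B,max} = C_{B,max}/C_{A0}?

0.738

Evaluating C_B at t_opt = ln(k₂/k₁)/(k₂−k₁) gives C_{B,max}/C_{A0} = (k₁/k₂)^[k₂/(k₂−k₁)].
= (0.535/0.0691)^(0.0691/(0.0691−0.535)) = (7.742)^(-0.1483) = 0.7382.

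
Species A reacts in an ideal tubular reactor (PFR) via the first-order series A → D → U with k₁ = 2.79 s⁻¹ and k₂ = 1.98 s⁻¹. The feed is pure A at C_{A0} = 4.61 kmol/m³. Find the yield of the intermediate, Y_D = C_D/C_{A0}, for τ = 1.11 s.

For first-order series with pure A initially, C_D(τ) = k₁C_{A0}/(k₂−k₁)·(e^(−k₁τ) − e^(−k₂τ)).
e^(−k₁τ) = e^(−2.79×1.11) = e^(−3.097) = 0.04519; e^(−k₂τ) = e^(−2.198) = 0.1110.
C_D = 2.79×4.61/(1.98−2.79) × (0.04519−0.1110) = (-15.88)×(-0.06586) = 1.046 kmol/m³.
Y_D = C_D/C_{A0} = 1.046/4.61 = 0.227.

0.227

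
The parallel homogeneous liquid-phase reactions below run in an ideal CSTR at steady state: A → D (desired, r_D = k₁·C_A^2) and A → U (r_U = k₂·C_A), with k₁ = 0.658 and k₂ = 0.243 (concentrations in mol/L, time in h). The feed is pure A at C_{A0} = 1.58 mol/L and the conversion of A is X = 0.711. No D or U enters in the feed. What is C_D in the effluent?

0.621 mol/L

Exit C_A = C_{A0}(1−X) = 1.58×0.289 = 0.4566 mol/L.
Rates in a CSTR are evaluated at the outlet concentration: r_D = 0.658×0.4566^2 = 0.1372, r_U = 0.243×0.4566 = 0.1110.
Fraction of consumed A going to D: r_D/(r_D+r_U) = 0.5529.
C_D = 0.5529·C_{A0}·X = 0.5529×1.58×0.711 = 0.621 mol/L.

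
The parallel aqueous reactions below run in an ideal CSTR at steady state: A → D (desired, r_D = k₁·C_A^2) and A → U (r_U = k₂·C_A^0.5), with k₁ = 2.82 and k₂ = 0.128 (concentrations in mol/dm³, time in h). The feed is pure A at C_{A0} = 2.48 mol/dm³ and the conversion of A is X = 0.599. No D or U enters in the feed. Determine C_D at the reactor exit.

Exit C_A = C_{A0}(1−X) = 2.48×0.401 = 0.9945 mol/dm³.
A CSTR operates uniformly at the exit composition, giving r_D = 2.789 and r_U = 0.1276 (each k·C_A^n at C_A = 0.9945).
Fraction of consumed A going to D: r_D/(r_D+r_U) = 0.9562.
C_D = 0.9562·C_{A0}·X = 0.9562×2.48×0.599 = 1.42 mol/dm³.

1.42 mol/dm³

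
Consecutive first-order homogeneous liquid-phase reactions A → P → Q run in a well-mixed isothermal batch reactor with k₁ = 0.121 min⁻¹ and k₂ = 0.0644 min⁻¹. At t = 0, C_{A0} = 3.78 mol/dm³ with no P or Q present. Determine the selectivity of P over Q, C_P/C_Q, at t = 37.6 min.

0.203

For first-order series with pure A initially, C_P(t) = k₁C_{A0}/(k₂−k₁)·(e^(−k₁t) − e^(−k₂t)).
e^(−k₁t) = e^(−0.121×37.6) = e^(−4.550) = 0.01057; e^(−k₂t) = e^(−2.421) = 0.08879.
C_P = 0.121×3.78/(0.0644−0.121) × (0.01057−0.08879) = (-8.081)×(-0.07822) = 0.6321 mol/dm³.
C_A = C_{A0}e^(−k₁t) = 0.03996 mol/dm³, so C_Q = C_{A0}−C_A−C_P = 3.108 mol/dm³; C_P/C_Q = 0.203.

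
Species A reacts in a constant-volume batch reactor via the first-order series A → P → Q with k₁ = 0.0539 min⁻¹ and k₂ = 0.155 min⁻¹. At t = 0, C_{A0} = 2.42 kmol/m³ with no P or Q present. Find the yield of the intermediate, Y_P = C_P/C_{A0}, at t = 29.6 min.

Solving the coupled first-order balances gives C_P(t) = [k₁/(k₂−k₁)]·C_{A0}·(e^(−k₁t) − e^(−k₂t)).
e^(−k₁t) = e^(−0.0539×29.6) = e^(−1.595) = 0.2028; e^(−k₂t) = e^(−4.588) = 0.01017.
C_P = 0.0539×2.42/(0.155−0.0539) × (0.2028−0.01017) = 1.290×0.1926 = 0.2485 kmol/m³.
Y_P = C_P/C_{A0} = 0.2485/2.42 = 0.103.

0.103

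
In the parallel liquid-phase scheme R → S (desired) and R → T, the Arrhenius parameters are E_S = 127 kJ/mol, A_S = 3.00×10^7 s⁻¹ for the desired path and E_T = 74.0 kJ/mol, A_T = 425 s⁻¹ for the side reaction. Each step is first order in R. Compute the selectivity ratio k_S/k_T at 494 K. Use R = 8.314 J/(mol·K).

0.176

With equal orders, S_{S/T} = k_S/k_T = (A_S/A_T)·exp[(E_T−E_S)/(RT)].
(E_T−E_S)/(RT) = (74.0−127)×10³/(8.314×494) = -53000/4107 = -12.90.
k_S/k_T = (3.00×10^7/425)·exp(-12.90) = 70588 × 2.487×10^-6 = 0.176.
Since E_S > E_T, raising the temperature improves selectivity toward S.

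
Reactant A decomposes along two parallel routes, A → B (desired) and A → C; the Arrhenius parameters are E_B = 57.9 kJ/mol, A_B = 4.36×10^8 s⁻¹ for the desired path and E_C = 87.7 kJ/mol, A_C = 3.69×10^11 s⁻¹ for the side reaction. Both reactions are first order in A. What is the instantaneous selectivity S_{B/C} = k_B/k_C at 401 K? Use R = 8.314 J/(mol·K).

With equal orders, S_{B/C} = k_B/k_C = (A_B/A_C)·exp[(E_C−E_B)/(RT)].
(E_C−E_B)/(RT) = (87.7−57.9)×10³/(8.314×401) = 29800/3334 = 8.938.
k_B/k_C = (4.36×10^8/3.69×10^11)·exp(8.938) = 0.001182 × 7619 = 9.00.

9.00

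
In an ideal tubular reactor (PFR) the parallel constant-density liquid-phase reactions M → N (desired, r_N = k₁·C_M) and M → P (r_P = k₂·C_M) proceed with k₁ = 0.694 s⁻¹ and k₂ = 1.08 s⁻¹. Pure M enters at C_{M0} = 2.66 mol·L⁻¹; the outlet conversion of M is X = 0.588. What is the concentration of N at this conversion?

0.612 mol·L⁻¹

C_M = C_{M0}(1−X) = 1.096 mol·L⁻¹.
Both paths are first order in M, so the instantaneous fraction to N is constant: dC_N/d(−C_M) = k₁/(k₁+k₂) = 0.3912.
C_N = 0.3912·(C_{M0}−C_M) = 0.3912×1.564 = 0.612 mol·L⁻¹.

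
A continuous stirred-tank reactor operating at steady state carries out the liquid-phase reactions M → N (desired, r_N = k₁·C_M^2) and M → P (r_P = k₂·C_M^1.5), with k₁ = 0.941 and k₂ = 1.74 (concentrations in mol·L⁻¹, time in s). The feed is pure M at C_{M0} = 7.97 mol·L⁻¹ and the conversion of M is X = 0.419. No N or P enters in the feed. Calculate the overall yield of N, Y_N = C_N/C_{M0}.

0.225

Exit C_M = C_{M0}(1−X) = 7.97×0.581 = 4.631 mol·L⁻¹.
A CSTR operates uniformly at the exit composition, giving r_N = 20.18 and r_P = 17.34 (each k·C_M^n at C_M = 4.631).
Fraction of consumed M going to N: r_N/(r_N+r_P) = 0.5378.
C_N = 0.5378·C_{M0}·X = 0.5378×7.97×0.419 = 1.80 mol·L⁻¹; Y_N = C_N/C_{M0} = 0.225.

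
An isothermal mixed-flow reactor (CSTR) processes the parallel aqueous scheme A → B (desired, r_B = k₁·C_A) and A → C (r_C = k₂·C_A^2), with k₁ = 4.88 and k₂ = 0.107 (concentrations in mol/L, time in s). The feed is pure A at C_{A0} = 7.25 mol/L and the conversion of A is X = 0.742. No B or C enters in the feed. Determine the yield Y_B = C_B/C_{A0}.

Exit C_A = C_{A0}(1−X) = 7.25×0.258 = 1.871 mol/L.
A CSTR operates uniformly at the exit composition, giving r_B = 9.128 and r_C = 0.3744 (each k·C_A^n at C_A = 1.871).
Fraction of consumed A going to B: r_B/(r_B+r_C) = 0.9606.
C_B = 0.9606·C_{A0}·X = 0.9606×7.25×0.742 = 5.17 mol/L; Y_B = C_B/C_{A0} = 0.713.

0.713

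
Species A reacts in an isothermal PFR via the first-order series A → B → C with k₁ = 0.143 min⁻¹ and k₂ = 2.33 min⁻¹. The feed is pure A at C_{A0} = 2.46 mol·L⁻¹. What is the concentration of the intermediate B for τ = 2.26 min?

0.116 mol·L⁻¹

Solving the coupled first-order balances gives C_B(τ) = [k₁/(k₂−k₁)]·C_{A0}·(e^(−k₁τ) − e^(−k₂τ)).
e^(−k₁τ) = e^(−0.143×2.26) = e^(−0.3232) = 0.7238; e^(−k₂τ) = e^(−5.266) = 0.005165.
C_B = 0.143×2.46/(2.33−0.143) × (0.7238−0.005165) = 0.1609×0.7187 = 0.1156 mol·L⁻¹.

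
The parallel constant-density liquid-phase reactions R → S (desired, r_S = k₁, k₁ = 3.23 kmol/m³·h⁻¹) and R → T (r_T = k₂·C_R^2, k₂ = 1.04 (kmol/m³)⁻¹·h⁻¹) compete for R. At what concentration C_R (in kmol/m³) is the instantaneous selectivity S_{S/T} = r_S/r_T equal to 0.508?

2.47 kmol/m³

S_{S/T} = (k₁/k₂)·C_R^-2 ⇒ C_R = (S·k₂/k₁)^(-0.5).
= (0.508×1.04/3.23)^(-0.5) = (0.1636)^(-0.5) = 2.47 kmol/m³.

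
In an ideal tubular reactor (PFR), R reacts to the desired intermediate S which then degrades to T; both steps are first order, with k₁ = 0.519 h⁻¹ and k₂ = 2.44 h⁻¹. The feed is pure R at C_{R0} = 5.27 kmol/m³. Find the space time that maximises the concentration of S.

Setting dC_S/dτ = 0 gives τ_opt = ln(k₂/k₁)/(k₂−k₁).
= ln(2.44/0.519)/(2.44−0.519) = ln(4.701)/1.921 = 1.548/1.921 = 0.806 h.

0.806 h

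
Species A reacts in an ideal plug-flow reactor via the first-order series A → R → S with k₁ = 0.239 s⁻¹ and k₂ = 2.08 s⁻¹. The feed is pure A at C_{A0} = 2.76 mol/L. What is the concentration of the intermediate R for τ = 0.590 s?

0.206 mol/L

Solving the coupled first-order balances gives C_R(τ) = [k₁/(k₂−k₁)]·C_{A0}·(e^(−k₁τ) − e^(−k₂τ)).
e^(−k₁τ) = e^(−0.239×0.590) = e^(−0.1410) = 0.8685; e^(−k₂τ) = e^(−1.227) = 0.2931.
C_R = 0.239×2.76/(2.08−0.239) × (0.8685−0.2931) = 0.3583×0.5754 = 0.2062 mol/L.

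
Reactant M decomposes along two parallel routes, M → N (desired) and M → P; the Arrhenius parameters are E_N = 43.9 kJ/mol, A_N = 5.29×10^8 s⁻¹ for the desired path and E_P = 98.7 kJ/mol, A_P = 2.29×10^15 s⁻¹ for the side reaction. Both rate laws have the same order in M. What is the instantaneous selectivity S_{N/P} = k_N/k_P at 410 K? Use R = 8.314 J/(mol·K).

With equal orders, S_{N/P} = k_N/k_P = (A_N/A_P)·exp[(E_P−E_N)/(RT)].
(E_P−E_N)/(RT) = (98.7−43.9)×10³/(8.314×410) = 54800/3409 = 16.08.
k_N/k_P = (5.29×10^8/2.29×10^15)·exp(16.08) = 2.310×10^-7 × 9.591×10^6 = 2.22.
Since E_N < E_P, lowering the temperature improves selectivity toward N.

2.22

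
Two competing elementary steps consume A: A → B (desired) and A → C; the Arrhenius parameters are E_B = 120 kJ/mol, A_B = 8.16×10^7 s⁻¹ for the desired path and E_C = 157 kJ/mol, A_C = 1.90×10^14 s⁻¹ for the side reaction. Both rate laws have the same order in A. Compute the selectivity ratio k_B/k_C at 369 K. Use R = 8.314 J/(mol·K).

0.0743

Since both paths have the same order in A, the concentration cancels and S_{B/C} = k_B/k_C = (A_B/A_C)·exp[(E_C−E_B)/(RT)].
(E_C−E_B)/(RT) = (157−120)×10³/(8.314×369) = 37000/3068 = 12.06.
k_B/k_C = (8.16×10^7/1.90×10^14)·exp(12.06) = 4.295×10^-7 × 1.729×10^5 = 0.0743.
Since E_B < E_C, lowering the temperature improves selectivity toward B.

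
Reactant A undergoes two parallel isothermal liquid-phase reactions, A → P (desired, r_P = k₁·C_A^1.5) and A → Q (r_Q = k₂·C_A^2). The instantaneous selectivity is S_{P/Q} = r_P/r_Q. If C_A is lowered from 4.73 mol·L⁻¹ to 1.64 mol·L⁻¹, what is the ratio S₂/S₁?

S_{P/Q} = (k₁/k₂)·C_A^-0.5, so S₂/S₁ = (C_{A,2}/C_{A,1})^-0.5.
= (1.64/4.73)^(-0.5) = (0.3467)^(-0.5) = 1.70.

1.70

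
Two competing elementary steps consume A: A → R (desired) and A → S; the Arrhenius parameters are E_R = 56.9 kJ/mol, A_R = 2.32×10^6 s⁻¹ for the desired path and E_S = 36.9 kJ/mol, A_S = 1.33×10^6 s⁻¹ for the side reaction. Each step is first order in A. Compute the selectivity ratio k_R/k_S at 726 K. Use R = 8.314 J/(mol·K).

With equal orders, S_{R/S} = k_R/k_S = (A_R/A_S)·exp[(E_S−E_R)/(RT)].
(E_S−E_R)/(RT) = (36.9−56.9)×10³/(8.314×726) = -20000/6036 = -3.313.
k_R/k_S = (2.32×10^6/1.33×10^6)·exp(-3.313) = 1.744 × 0.03639 = 0.0635.

0.0635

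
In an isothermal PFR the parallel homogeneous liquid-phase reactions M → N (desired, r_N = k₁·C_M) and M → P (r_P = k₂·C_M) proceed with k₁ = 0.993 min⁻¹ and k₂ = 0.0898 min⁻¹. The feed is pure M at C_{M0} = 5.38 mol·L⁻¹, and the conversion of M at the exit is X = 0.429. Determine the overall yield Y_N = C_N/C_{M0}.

0.393

C_M = C_{M0}(1−X) = 3.072 mol·L⁻¹.
Both paths are first order in M, so the instantaneous fraction to N is constant: dC_N/d(−C_M) = k₁/(k₁+k₂) = 0.9171.
C_N = 0.9171·(C_{M0}−C_M) = 0.9171×2.308 = 2.12 mol·L⁻¹.
Y_N = C_N/C_{M0} = 2.117/5.38 = 0.393.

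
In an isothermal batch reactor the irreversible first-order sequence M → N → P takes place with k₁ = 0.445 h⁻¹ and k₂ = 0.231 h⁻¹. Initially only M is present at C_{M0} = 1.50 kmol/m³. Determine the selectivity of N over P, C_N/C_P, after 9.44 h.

0.261

The intermediate concentration in a first-order A→B→C sequence is C_N = k₁C_{M0}(e^(−k₁t) − e^(−k₂t))/(k₂−k₁).
e^(−k₁t) = e^(−0.445×9.44) = e^(−4.201) = 0.01498; e^(−k₂t) = e^(−2.181) = 0.1130.
C_N = 0.445×1.50/(0.231−0.445) × (0.01498−0.1130) = (-3.119)×(-0.09799) = 0.3056 kmol/m³.
C_M = C_{M0}e^(−k₁t) = 0.02248 kmol/m³, so C_P = C_{M0}−C_M−C_N = 1.172 kmol/m³; C_N/C_P = 0.261.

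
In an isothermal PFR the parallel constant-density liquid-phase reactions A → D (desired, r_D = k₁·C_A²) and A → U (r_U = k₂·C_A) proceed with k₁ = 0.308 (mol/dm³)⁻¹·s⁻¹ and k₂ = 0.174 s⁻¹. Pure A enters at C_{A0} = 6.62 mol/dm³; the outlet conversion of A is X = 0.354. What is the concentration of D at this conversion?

C_A = C_{A0}(1−X) = 4.277 mol/dm³.
Along a PFR/batch, dC_U/dC_A = −r_U/(r_D+r_U) = −k₂/(k₂+k₁·C_A).
Integrating from C_{A0} to C_A: C_U = (0.174/0.308)·ln[(0.174+0.308·6.62)/(0.174+0.308·4.28)] = 0.5649·ln(2.213/1.491) = 0.2230 mol/dm³.
Then C_D = (C_{A0}−C_A) − C_U = 2.343 − 0.2230 = 2.120 mol/dm³.

2.12 mol/dm³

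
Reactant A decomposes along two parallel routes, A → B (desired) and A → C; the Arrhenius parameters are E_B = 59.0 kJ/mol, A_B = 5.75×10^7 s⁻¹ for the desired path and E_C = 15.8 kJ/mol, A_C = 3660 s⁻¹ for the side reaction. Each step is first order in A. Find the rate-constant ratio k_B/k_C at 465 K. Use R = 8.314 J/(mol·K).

Since both paths have the same order in A, the concentration cancels and S_{B/C} = k_B/k_C = (A_B/A_C)·exp[(E_C−E_B)/(RT)].
(E_C−E_B)/(RT) = (15.8−59.0)×10³/(8.314×465) = -43200/3866 = -11.17.
k_B/k_C = (5.75×10^7/3660)·exp(-11.17) = 15710 × 1.403×10^-5 = 0.220.
Since E_B > E_C, raising the temperature improves selectivity toward B.

0.220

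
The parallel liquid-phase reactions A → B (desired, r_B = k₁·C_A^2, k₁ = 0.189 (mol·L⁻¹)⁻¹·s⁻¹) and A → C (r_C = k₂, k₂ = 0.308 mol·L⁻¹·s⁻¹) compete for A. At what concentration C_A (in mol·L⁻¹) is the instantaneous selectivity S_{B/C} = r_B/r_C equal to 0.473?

0.878 mol·L⁻¹

S_{B/C} = (k₁/k₂)·C_A^2 ⇒ C_A = (S·k₂/k₁)^(0.5).
= (0.473×0.308/0.189)^(0.5) = (0.7708)^(0.5) = 0.878 mol·L⁻¹.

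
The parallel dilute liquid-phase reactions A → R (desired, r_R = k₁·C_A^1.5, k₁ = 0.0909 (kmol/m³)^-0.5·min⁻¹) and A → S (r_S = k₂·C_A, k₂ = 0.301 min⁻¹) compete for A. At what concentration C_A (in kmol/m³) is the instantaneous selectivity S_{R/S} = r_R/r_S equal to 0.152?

0.253 kmol/m³

S_{R/S} = (k₁/k₂)·C_A^0.5 ⇒ C_A = (S·k₂/k₁)^(2).
= (0.152×0.301/0.0909)^(2) = (0.5033)^(2) = 0.253 kmol/m³.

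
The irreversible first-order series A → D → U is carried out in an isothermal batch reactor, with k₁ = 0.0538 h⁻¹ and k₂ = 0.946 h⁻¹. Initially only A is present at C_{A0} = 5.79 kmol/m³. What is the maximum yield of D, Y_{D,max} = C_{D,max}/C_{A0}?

At the optimum, C_{D,max}/C_{A0} = (k₁/k₂)^[k₂/(k₂−k₁)].
= (0.0538/0.946)^(0.946/(0.946−0.0538)) = (0.05687)^(1.060) = 0.04784.

0.0478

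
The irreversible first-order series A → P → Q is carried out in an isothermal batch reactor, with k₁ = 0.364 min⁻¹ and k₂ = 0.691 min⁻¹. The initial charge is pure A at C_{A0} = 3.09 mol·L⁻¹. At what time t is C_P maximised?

Setting dC_P/dt = 0 gives t_opt = ln(k₂/k₁)/(k₂−k₁).
= ln(0.691/0.364)/(0.691−0.364) = ln(1.898)/0.3270 = 0.6410/0.3270 = 1.96 min.

1.96 min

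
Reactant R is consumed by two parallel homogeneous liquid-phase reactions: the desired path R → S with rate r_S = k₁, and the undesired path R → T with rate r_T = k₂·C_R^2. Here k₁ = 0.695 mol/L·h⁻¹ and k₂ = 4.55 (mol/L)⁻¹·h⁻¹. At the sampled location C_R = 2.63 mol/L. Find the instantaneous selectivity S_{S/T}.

0.0221

S_{S/T} = r_S/r_T = (k₁)/(k₂·C_R^2) = (k₁/k₂)·C_R^-2.
= (0.695) / (4.55×2.630^2) = 0.6950/31.47 = 0.0221.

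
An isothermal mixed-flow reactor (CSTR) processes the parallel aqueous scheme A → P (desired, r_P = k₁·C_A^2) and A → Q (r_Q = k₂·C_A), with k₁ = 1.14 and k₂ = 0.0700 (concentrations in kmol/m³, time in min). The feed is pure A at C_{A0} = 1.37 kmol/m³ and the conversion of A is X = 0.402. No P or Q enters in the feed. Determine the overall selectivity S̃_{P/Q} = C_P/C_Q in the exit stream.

Exit C_A = C_{A0}(1−X) = 1.37×0.598 = 0.8193 kmol/m³.
A CSTR operates uniformly at the exit composition, giving r_P = 0.7652 and r_Q = 0.05735 (each k·C_A^n at C_A = 0.8193).
Overall selectivity = C_P/C_Q = r_Pτ/(r_Qτ) = r_P/r_Q = 13.3.

13.3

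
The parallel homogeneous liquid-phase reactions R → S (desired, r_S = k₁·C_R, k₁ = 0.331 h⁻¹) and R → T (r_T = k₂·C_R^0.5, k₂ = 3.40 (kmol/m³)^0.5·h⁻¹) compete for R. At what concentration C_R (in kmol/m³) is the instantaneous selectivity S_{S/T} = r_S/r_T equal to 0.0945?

S_{S/T} = (k₁/k₂)·C_R^0.5 ⇒ C_R = (S·k₂/k₁)^(2).
= (0.0945×3.40/0.331)^(2) = (0.9707)^(2) = 0.942 kmol/m³.

0.942 kmol/m³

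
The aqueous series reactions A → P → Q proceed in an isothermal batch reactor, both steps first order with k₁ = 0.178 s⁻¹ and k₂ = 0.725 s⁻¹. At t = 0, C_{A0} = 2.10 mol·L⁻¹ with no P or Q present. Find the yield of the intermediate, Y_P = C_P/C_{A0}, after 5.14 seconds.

For first-order series with pure A initially, C_P(t) = k₁C_{A0}/(k₂−k₁)·(e^(−k₁t) − e^(−k₂t)).
e^(−k₁t) = e^(−0.178×5.14) = e^(−0.9149) = 0.4005; e^(−k₂t) = e^(−3.726) = 0.02408.
C_P = 0.178×2.10/(0.725−0.178) × (0.4005−0.02408) = 0.6834×0.3765 = 0.2573 mol·L⁻¹.
Y_P = C_P/C_{A0} = 0.2573/2.10 = 0.123.

0.123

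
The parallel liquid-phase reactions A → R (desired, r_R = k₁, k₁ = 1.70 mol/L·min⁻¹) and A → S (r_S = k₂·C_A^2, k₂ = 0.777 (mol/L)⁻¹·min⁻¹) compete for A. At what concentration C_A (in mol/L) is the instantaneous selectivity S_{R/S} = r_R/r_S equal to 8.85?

0.497 mol/L

S_{R/S} = (k₁/k₂)·C_A^-2 ⇒ C_A = (S·k₂/k₁)^(-0.5).
= (8.85×0.777/1.70)^(-0.5) = (4.045)^(-0.5) = 0.497 mol/L.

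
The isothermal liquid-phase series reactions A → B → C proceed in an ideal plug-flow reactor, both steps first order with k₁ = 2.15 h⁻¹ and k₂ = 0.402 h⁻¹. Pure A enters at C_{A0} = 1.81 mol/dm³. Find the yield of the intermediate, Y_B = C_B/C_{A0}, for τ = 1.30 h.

The intermediate concentration in a first-order A→B→C sequence is C_B = k₁C_{A0}(e^(−k₁τ) − e^(−k₂τ))/(k₂−k₁).
e^(−k₁τ) = e^(−2.15×1.30) = e^(−2.795) = 0.06111; e^(−k₂τ) = e^(−0.5226) = 0.5930.
C_B = 2.15×1.81/(0.402−2.15) × (0.06111−0.5930) = (-2.226)×(-0.5319) = 1.184 mol/dm³.
Y_B = C_B/C_{A0} = 1.184/1.81 = 0.654.

0.654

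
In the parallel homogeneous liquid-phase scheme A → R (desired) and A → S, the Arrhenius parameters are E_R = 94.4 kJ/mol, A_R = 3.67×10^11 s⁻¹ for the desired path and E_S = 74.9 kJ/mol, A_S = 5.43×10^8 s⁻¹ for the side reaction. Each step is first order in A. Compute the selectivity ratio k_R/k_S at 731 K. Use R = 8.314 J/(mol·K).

27.3

k_R/k_S = (A_R/A_S)·exp[−(E_R−E_S)/(RT)] = (A_R/A_S)·exp[(E_S−E_R)/(RT)].
(E_S−E_R)/(RT) = (74.9−94.4)×10³/(8.314×731) = -19500/6078 = -3.209.
k_R/k_S = (3.67×10^11/5.43×10^8)·exp(-3.209) = 675.9 × 0.04042 = 27.3.
Since E_R > E_S, raising the temperature improves selectivity toward R.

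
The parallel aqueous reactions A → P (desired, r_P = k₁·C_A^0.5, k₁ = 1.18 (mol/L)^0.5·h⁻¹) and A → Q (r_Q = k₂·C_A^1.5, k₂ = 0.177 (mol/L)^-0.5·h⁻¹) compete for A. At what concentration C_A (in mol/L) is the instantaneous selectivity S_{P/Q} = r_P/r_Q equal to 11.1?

0.601 mol/L

S_{P/Q} = (k₁/k₂)·C_A⁻¹ ⇒ C_A = (S·k₂/k₁)^(-1).
= (11.1×0.177/1.18)^(-1) = (1.665)^(-1) = 0.601 mol/L.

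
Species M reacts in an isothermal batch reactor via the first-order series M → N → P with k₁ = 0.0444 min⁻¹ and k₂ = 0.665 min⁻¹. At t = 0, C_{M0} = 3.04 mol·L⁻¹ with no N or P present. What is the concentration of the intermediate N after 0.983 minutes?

Solving the coupled first-order balances gives C_N(t) = [k₁/(k₂−k₁)]·C_{M0}·(e^(−k₁t) − e^(−k₂t)).
e^(−k₁t) = e^(−0.0444×0.983) = e^(−0.04365) = 0.9573; e^(−k₂t) = e^(−0.6537) = 0.5201.
C_N = 0.0444×3.04/(0.665−0.0444) × (0.9573−0.5201) = 0.2175×0.4372 = 0.09508 mol·L⁻¹.

0.0951 mol·L⁻¹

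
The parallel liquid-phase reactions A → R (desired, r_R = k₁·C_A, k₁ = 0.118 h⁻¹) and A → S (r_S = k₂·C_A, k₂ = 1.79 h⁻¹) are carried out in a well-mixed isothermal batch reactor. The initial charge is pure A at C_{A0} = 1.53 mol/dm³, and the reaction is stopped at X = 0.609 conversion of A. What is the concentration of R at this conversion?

0.0576 mol/dm³

C_A = C_{A0}(1−X) = 0.5982 mol/dm³.
Both paths are first order in A, so the instantaneous fraction to R is constant: dC_R/d(−C_A) = k₁/(k₁+k₂) = 0.06184.
C_R = 0.06184·(C_{A0}−C_A) = 0.06184×0.9318 = 0.0576 mol/dm³.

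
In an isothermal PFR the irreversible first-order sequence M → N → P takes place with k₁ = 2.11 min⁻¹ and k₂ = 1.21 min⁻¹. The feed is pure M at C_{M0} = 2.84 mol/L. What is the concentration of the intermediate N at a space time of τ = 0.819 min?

Solving the coupled first-order balances gives C_N(τ) = [k₁/(k₂−k₁)]·C_{M0}·(e^(−k₁τ) − e^(−k₂τ)).
e^(−k₁τ) = e^(−2.11×0.819) = e^(−1.728) = 0.1776; e^(−k₂τ) = e^(−0.9910) = 0.3712.
C_N = 2.11×2.84/(1.21−2.11) × (0.1776−0.3712) = (-6.658)×(-0.1936) = 1.289 mol/L.

1.29 mol/L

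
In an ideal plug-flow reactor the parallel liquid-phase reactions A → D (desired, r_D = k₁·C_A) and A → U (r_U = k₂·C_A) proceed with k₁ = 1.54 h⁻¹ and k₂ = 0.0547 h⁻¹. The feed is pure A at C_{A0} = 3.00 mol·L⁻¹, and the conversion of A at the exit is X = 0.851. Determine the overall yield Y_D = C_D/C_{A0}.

C_A = C_{A0}(1−X) = 0.4470 mol·L⁻¹.
Both paths are first order in A, so the instantaneous fraction to D is constant: dC_D/d(−C_A) = k₁/(k₁+k₂) = 0.9657.
C_D = 0.9657·(C_{A0}−C_A) = 0.9657×2.553 = 2.47 mol·L⁻¹.
Y_D = C_D/C_{A0} = 2.465/3.00 = 0.822.

0.822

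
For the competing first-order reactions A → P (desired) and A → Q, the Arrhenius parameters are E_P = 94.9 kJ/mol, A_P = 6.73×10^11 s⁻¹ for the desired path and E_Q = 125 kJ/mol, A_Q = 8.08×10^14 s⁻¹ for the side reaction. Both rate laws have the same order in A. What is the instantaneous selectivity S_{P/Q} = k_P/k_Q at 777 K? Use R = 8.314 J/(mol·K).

Since both paths have the same order in A, the concentration cancels and S_{P/Q} = k_P/k_Q = (A_P/A_Q)·exp[(E_Q−E_P)/(RT)].
(E_Q−E_P)/(RT) = (125−94.9)×10³/(8.314×777) = 30100/6460 = 4.659.
k_P/k_Q = (6.73×10^11/8.08×10^14)·exp(4.659) = 8.329×10^-4 × 105.6 = 0.0879.
Since E_P < E_Q, lowering the temperature improves selectivity toward P.

0.0879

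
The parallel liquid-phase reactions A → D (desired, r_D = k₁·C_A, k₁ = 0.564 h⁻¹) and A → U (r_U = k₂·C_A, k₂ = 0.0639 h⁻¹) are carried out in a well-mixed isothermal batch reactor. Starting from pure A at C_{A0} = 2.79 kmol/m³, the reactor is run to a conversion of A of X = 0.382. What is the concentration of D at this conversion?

C_A = C_{A0}(1−X) = 1.724 kmol/m³.
Both paths are first order in A, so the instantaneous fraction to D is constant: dC_D/d(−C_A) = k₁/(k₁+k₂) = 0.8982.
C_D = 0.8982·(C_{A0}−C_A) = 0.8982×1.066 = 0.957 kmol/m³.

0.957 kmol/m³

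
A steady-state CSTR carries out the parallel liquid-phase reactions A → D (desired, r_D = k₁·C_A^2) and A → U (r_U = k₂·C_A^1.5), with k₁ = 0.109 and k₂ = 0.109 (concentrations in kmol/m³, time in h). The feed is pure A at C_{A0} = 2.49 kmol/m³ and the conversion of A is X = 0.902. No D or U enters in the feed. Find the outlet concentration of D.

0.743 kmol/m³

Exit C_A = C_{A0}(1−X) = 2.49×0.0980 = 0.2440 kmol/m³.
A CSTR operates uniformly at the exit composition, giving r_D = 0.006490 and r_U = 0.01314 (each k·C_A^n at C_A = 0.2440).
Fraction of consumed A going to D: r_D/(r_D+r_U) = 0.3306.
C_D = 0.3306·C_{A0}·X = 0.3306×2.49×0.902 = 0.743 kmol/m³.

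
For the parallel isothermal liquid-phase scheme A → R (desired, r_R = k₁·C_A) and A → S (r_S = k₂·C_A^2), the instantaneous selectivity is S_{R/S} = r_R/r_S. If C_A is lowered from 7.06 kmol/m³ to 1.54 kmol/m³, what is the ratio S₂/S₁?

4.58

S_{R/S} = (k₁/k₂)·C_A⁻¹, so S₂/S₁ = (C_{A,2}/C_{A,1})⁻¹.
= 7.06/1.54 = 4.58.
Selectivity toward R rises as C_A falls — low-concentration operation is favoured.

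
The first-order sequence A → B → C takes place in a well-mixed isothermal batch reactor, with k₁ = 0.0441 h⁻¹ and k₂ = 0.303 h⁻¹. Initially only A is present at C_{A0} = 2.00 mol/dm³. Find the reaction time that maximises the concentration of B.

Setting dC_B/dt = 0 gives t_opt = ln(k₂/k₁)/(k₂−k₁).
= ln(0.303/0.0441)/(0.303−0.0441) = ln(6.871)/0.2589 = 1.927/0.2589 = 7.44 h.

7.44 h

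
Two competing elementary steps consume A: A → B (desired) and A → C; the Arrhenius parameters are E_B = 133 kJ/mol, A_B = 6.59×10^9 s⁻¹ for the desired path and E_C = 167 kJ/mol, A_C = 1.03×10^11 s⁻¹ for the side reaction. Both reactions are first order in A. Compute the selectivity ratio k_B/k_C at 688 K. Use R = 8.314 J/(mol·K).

24.4

k_B/k_C = (A_B/A_C)·exp[−(E_B−E_C)/(RT)] = (A_B/A_C)·exp[(E_C−E_B)/(RT)].
(E_C−E_B)/(RT) = (167−133)×10³/(8.314×688) = 34000/5720 = 5.944.
k_B/k_C = (6.59×10^9/1.03×10^11)·exp(5.944) = 0.06398 × 381.5 = 24.4.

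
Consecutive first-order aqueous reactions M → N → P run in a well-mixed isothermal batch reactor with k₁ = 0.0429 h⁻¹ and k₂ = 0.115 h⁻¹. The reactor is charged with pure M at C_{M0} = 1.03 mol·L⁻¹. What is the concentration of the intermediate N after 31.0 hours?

0.145 mol·L⁻¹

For first-order series with pure M initially, C_N(t) = k₁C_{M0}/(k₂−k₁)·(e^(−k₁t) − e^(−k₂t)).
e^(−k₁t) = e^(−0.0429×31.0) = e^(−1.330) = 0.2645; e^(−k₂t) = e^(−3.565) = 0.02830.
C_N = 0.0429×1.03/(0.115−0.0429) × (0.2645−0.02830) = 0.6129×0.2362 = 0.1448 mol·L⁻¹.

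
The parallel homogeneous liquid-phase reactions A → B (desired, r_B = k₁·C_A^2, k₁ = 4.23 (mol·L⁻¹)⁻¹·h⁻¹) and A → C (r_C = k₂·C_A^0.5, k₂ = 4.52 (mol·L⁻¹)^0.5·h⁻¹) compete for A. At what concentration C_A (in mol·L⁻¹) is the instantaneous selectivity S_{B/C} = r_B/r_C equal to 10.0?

4.85 mol·L⁻¹

S_{B/C} = (k₁/k₂)·C_A^1.5 ⇒ C_A = (S·k₂/k₁)^(1/1.5).
= (10.0×4.52/4.23)^(0.6667) = (10.69)^(0.6667) = 4.85 mol·L⁻¹.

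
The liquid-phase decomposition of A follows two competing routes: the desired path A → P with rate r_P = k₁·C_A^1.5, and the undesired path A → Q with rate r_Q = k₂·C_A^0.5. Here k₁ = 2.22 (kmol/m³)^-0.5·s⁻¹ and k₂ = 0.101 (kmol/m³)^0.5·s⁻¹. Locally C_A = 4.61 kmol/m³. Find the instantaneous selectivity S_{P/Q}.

S_{P/Q} = r_P/r_Q = (k₁·C_A^1.5)/(k₂·C_A^0.5) = (k₁/k₂)·C_A.
= (2.22×4.610^1.5) / (0.101×4.610^0.5) = 21.97/0.2169 = 101.

101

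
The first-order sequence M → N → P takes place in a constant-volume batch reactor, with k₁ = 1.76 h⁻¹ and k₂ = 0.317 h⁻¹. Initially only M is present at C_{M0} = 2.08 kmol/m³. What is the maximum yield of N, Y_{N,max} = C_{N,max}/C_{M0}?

0.686

For a first-order series the maximum intermediate yield is C_{N,max}/C_{M0} = (k₁/k₂)^[k₂/(k₂−k₁)].
= (1.76/0.317)^(0.317/(0.317−1.76)) = (5.552)^(-0.2197) = 0.6862.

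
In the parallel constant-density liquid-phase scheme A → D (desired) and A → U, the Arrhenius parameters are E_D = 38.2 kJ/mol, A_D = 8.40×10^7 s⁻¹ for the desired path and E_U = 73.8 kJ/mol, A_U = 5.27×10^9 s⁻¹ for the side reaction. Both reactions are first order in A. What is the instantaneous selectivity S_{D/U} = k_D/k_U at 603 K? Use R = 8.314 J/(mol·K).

Since both paths have the same order in A, the concentration cancels and S_{D/U} = k_D/k_U = (A_D/A_U)·exp[(E_U−E_D)/(RT)].
(E_U−E_D)/(RT) = (73.8−38.2)×10³/(8.314×603) = 35600/5013 = 7.101.
k_D/k_U = (8.40×10^7/5.27×10^9)·exp(7.101) = 0.01594 × 1213 = 19.3.

19.3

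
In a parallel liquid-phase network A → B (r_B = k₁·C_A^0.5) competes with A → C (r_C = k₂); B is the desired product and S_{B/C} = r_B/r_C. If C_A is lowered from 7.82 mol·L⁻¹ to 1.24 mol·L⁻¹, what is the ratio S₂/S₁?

S_{B/C} = (k₁/k₂)·C_A^0.5, so S₂/S₁ = (C_{A,2}/C_{A,1})^0.5.
= (1.24/7.82)^0.5 = (0.1586)^0.5 = 0.398.

0.398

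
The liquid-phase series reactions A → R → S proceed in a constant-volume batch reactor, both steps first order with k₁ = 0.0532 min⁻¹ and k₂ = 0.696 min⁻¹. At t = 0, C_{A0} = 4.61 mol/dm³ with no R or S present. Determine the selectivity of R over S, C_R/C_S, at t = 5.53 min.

The intermediate concentration in a first-order A→B→C sequence is C_R = k₁C_{A0}(e^(−k₁t) − e^(−k₂t))/(k₂−k₁).
e^(−k₁t) = e^(−0.0532×5.53) = e^(−0.2942) = 0.7451; e^(−k₂t) = e^(−3.849) = 0.02130.
C_R = 0.0532×4.61/(0.696−0.0532) × (0.7451−0.02130) = 0.3815×0.7238 = 0.2762 mol/dm³.
C_A = C_{A0}e^(−k₁t) = 3.435 mol/dm³, so C_S = C_{A0}−C_A−C_R = 0.8988 mol/dm³; C_R/C_S = 0.307.

0.307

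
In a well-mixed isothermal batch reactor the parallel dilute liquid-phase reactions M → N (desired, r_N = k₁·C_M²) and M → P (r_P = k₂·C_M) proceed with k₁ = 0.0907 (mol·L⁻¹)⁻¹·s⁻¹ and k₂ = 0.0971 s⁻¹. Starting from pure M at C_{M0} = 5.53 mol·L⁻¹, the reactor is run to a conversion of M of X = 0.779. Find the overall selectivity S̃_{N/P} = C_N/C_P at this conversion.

C_M = C_{M0}(1−X) = 1.222 mol·L⁻¹.
Along a PFR/batch, dC_P/dC_M = −r_P/(r_N+r_P) = −k₂/(k₂+k₁·C_M).
Integrating from C_{M0} to C_M: C_P = (0.0971/0.0907)·ln[(0.0971+0.0907·5.53)/(0.0971+0.0907·1.22)] = 1.071·ln(0.5987/0.2079) = 1.132 mol·L⁻¹.
Then C_N = (C_{M0}−C_M) − C_P = 4.308 − 1.132 = 3.176 mol·L⁻¹.
S̃_{N/P} = C_N/C_P = 3.176/1.132 = 2.81.

2.81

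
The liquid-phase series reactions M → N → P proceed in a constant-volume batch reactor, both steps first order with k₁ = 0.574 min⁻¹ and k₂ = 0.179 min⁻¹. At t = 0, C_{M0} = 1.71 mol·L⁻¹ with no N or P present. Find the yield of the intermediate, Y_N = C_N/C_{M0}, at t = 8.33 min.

For first-order series with pure M initially, C_N(t) = k₁C_{M0}/(k₂−k₁)·(e^(−k₁t) − e^(−k₂t)).
e^(−k₁t) = e^(−0.574×8.33) = e^(−4.781) = 0.008384; e^(−k₂t) = e^(−1.491) = 0.2251.
C_N = 0.574×1.71/(0.179−0.574) × (0.008384−0.2251) = (-2.485)×(-0.2167) = 0.5386 mol·L⁻¹.
Y_N = C_N/C_{M0} = 0.5386/1.71 = 0.315.

0.315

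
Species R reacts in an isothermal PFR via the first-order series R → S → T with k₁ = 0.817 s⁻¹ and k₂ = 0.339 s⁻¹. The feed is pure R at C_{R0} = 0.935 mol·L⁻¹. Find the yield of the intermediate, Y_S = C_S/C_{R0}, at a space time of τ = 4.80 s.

0.302

Solving the coupled first-order balances gives C_S(τ) = [k₁/(k₂−k₁)]·C_{R0}·(e^(−k₁τ) − e^(−k₂τ)).
e^(−k₁τ) = e^(−0.817×4.80) = e^(−3.922) = 0.01981; e^(−k₂τ) = e^(−1.627) = 0.1965.
C_S = 0.817×0.935/(0.339−0.817) × (0.01981−0.1965) = (-1.598)×(-0.1767) = 0.2823 mol·L⁻¹.
Y_S = C_S/C_{R0} = 0.2823/0.935 = 0.302.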